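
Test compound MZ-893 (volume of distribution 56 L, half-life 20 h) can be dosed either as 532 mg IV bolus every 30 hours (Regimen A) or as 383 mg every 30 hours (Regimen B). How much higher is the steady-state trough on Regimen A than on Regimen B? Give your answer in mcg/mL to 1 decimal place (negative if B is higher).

1.5 mcg/mL

Regimen A: f = (1/2)^(30/20) ≈ 0.3536; Cmin,ss = (532/56)·f/(1−f) ≈ 5.197 mcg/mL.
Regimen B: f = (1/2)^(30/20) ≈ 0.3536; Cmin,ss = (383/56)·f/(1−f) ≈ 3.741 mcg/mL.
Difference ≈ 5.197 − 3.741 ≈ 1.456 mcg/mL.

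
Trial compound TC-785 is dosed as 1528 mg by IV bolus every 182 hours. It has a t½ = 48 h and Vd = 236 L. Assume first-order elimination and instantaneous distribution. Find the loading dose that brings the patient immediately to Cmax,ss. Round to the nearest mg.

1647 mg

f = (1/2)^(182/48) ≈ 0.072210; accumulation ratio R = 1/(1−f) ≈ 1.07783.
Loading dose to hit Cmax,ss on first dose: D_load = D_maint·R ≈ 1528 × 1.07783 ≈ 1646.92 mg.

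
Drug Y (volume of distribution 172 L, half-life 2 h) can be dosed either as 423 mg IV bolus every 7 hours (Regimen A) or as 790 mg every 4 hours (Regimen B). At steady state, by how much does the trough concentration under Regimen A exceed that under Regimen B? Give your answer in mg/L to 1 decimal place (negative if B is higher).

Regimen A: f = (1/2)^(7/2) ≈ 0.0884; Cmin,ss = (423/172)·f/(1−f) ≈ 0.238 mg/L.
Regimen B: f = (1/2)^(4/2) ≈ 0.2500; Cmin,ss = (790/172)·f/(1−f) ≈ 1.531 mg/L.
Difference ≈ 0.238 − 1.531 ≈ -1.293 mg/L.

-1.3 mg/L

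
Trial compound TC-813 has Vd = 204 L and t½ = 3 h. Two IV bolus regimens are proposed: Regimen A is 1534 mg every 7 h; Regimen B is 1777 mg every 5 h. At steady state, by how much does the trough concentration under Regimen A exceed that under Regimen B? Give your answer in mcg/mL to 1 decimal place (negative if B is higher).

Regimen A: f = (1/2)^(7/3) ≈ 0.1984; Cmin,ss = (1534/204)·f/(1−f) ≈ 1.861 mcg/mL.
Regimen B: f = (1/2)^(5/3) ≈ 0.3150; Cmin,ss = (1777/204)·f/(1−f) ≈ 4.006 mcg/mL.
Difference ≈ 1.861 − 4.006 ≈ -2.145 mcg/mL.

-2.1 mcg/mL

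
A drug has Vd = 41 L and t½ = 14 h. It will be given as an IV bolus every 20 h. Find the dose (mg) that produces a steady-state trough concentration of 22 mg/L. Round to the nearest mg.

1526 mg

τ/t½ = 20/14 ≈ 1.4286, so f = (1/2)^(20/14) ≈ 0.371499.
Cmin,ss = (D/Vd)·f/(1−f), so D = Cmin,ss·Vd·(1−f)/f.
D = 22 × 41 × (1−f)/f ≈ 22 × 41 × 1.69180 ≈ 1526.00 mg.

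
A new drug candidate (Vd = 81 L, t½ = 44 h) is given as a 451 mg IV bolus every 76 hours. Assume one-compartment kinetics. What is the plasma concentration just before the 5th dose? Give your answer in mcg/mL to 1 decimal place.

f = (1/2)^(τ/t½) = (1/2)^(76/44) ≈ 0.3020.
C₀ = D/Vd = 451/81 ≈ 5.568 mcg/mL.
Before the 5th dose, 4 doses have been given. Superposition: Cmin = C₀·(f + f² + … + f^4).
≈ 5.568 × (0.3020 + 0.0912 + 0.0275 + 0.0083) ≈ 5.568 × 0.4290 ≈ 2.389 mcg/mL.

2.4 mcg/mL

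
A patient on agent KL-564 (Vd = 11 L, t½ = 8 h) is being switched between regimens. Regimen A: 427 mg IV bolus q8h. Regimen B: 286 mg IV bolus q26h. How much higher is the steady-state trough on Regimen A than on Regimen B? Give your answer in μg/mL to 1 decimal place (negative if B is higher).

Regimen A: f = (1/2)^(8/8) ≈ 0.5000; Cmin,ss = (427/11)·f/(1−f) ≈ 38.818 μg/mL.
Regimen B: f = (1/2)^(26/8) ≈ 0.1051; Cmin,ss = (286/11)·f/(1−f) ≈ 3.054 μg/mL.
Difference ≈ 38.818 − 3.054 ≈ 35.764 μg/mL.

35.8 μg/mL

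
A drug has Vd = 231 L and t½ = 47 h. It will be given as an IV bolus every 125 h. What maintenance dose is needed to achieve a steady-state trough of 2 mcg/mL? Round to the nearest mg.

2457 mg

τ/t½ = 125/47 ≈ 2.6596, so f = (1/2)^(125/47) ≈ 0.158266.
Cmin,ss = (D/Vd)·f/(1−f), so D = Cmin,ss·Vd·(1−f)/f.
D = 2 × 231 × (1−f)/f ≈ 2 × 231 × 5.31848 ≈ 2457.14 mg.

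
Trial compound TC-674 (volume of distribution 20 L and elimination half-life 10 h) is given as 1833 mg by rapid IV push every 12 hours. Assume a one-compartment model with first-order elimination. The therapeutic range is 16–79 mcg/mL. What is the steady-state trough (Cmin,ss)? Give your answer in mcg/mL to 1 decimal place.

k = ln2/t½ = ln2/10 ≈ 0.069315 h⁻¹; fraction remaining f = e^(−kτ) = e^(−0.069315×12) ≈ 0.4353.
Each bolus raises the concentration by D/Vd = 1833/20 ≈ 91.650 mcg/mL.
Steady-state trough Cmin,ss = C₀·f/(1−f) ≈ 91.650 × 0.4353/0.5647 ≈ 70.649 mcg/mL.
Trough 70.6 mcg/mL vs MEC 16 mcg/mL: adequate.

70.6 mcg/mL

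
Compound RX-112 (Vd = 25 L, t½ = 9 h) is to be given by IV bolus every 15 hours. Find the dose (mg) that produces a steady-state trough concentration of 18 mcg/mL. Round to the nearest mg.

979 mg

τ/t½ = 15/9 ≈ 1.6667, so f = (1/2)^(15/9) ≈ 0.314980.
Cmin,ss = (D/Vd)·f/(1−f), so D = Cmin,ss·Vd·(1−f)/f.
D = 18 × 25 × (1−f)/f ≈ 18 × 25 × 2.17480 ≈ 978.66 mg.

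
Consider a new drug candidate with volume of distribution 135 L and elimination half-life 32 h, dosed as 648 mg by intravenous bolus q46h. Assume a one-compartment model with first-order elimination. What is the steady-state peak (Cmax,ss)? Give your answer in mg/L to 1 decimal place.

7.6 mg/L

Over one 46-h interval, 46/32 ≈ 1.4375 half-lives elapse, leaving f ≈ 0.3692 of each dose.
At steady state, accumulation factor R = 1/(1 − e^(−kτ)) ≈ 1.5853.
Single-dose peak C₀ = D/Vd = 648/135 ≈ 4.800 mg/L.
Steady-state peak Cmax,ss = C₀·R ≈ 4.800 × 1.5853 ≈ 7.609 mg/L.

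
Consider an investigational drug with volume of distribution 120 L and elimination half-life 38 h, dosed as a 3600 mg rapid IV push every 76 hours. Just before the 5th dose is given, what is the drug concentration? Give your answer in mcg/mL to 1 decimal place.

f = (1/2)^(τ/t½) = (1/2)^(76/38) ≈ 0.2500.
C₀ = D/Vd = 3600/120 ≈ 30.000 mcg/mL.
Before the 5th dose, 4 doses have been given. Superposition: Cmin = C₀·(f + f² + … + f^4).
≈ 30.000 × (0.2500 + 0.0625 + 0.0156 + 0.0039) ≈ 30.000 × 0.3320 ≈ 9.960 mcg/mL.

10.0 mcg/mL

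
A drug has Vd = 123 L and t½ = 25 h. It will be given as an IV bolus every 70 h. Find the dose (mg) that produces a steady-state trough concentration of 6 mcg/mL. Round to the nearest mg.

τ/t½ = 70/25 ≈ 2.8, so f = (1/2)^(70/25) ≈ 0.143587.
Cmin,ss = (D/Vd)·f/(1−f), so D = Cmin,ss·Vd·(1−f)/f.
D = 6 × 123 × (1−f)/f ≈ 6 × 123 × 5.96442 ≈ 4401.74 mg.

4402 mg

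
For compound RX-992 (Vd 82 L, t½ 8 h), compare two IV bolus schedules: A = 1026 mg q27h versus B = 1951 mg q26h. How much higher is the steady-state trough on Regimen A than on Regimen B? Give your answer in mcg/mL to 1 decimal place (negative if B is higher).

Regimen A: f = (1/2)^(27/8) ≈ 0.0964; Cmin,ss = (1026/82)·f/(1−f) ≈ 1.335 mcg/mL.
Regimen B: f = (1/2)^(26/8) ≈ 0.1051; Cmin,ss = (1951/82)·f/(1−f) ≈ 2.794 mcg/mL.
Difference ≈ 1.335 − 2.794 ≈ -1.459 mcg/mL.

-1.5 mcg/mL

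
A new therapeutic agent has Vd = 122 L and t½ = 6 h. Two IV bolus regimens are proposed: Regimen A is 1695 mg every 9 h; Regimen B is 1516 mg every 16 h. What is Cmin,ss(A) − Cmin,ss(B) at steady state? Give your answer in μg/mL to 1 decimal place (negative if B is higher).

5.3 μg/mL

Regimen A: f = (1/2)^(9/6) ≈ 0.3536; Cmin,ss = (1695/122)·f/(1−f) ≈ 7.600 μg/mL.
Regimen B: f = (1/2)^(16/6) ≈ 0.1575; Cmin,ss = (1516/122)·f/(1−f) ≈ 2.323 μg/mL.
Difference ≈ 7.600 − 2.323 ≈ 5.277 μg/mL.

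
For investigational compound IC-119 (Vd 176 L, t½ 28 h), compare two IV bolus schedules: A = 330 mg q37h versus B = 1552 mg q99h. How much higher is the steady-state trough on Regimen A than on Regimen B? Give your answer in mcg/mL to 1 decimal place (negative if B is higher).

Regimen A: f = (1/2)^(37/28) ≈ 0.4001; Cmin,ss = (330/176)·f/(1−f) ≈ 1.251 mcg/mL.
Regimen B: f = (1/2)^(99/28) ≈ 0.0862; Cmin,ss = (1552/176)·f/(1−f) ≈ 0.832 mcg/mL.
Difference ≈ 1.251 − 0.832 ≈ 0.419 mcg/mL.

0.4 mcg/mL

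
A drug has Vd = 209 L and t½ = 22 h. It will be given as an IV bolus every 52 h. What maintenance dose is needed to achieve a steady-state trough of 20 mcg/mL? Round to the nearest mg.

17333 mg

τ/t½ = 52/22 ≈ 2.3636, so f = (1/2)^(52/22) ≈ 0.194301.
Cmin,ss = (D/Vd)·f/(1−f), so D = Cmin,ss·Vd·(1−f)/f.
D = 20 × 209 × (1−f)/f ≈ 20 × 209 × 4.14665 ≈ 17333.00 mg.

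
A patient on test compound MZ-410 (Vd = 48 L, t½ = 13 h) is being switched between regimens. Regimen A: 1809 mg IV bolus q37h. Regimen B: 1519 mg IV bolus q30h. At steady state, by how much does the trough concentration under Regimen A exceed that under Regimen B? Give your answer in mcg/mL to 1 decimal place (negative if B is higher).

Regimen A: f = (1/2)^(37/13) ≈ 0.1391; Cmin,ss = (1809/48)·f/(1−f) ≈ 6.089 mcg/mL.
Regimen B: f = (1/2)^(30/13) ≈ 0.2020; Cmin,ss = (1519/48)·f/(1−f) ≈ 8.011 mcg/mL.
Difference ≈ 6.089 − 8.011 ≈ -1.922 mcg/mL.

-1.9 mcg/mL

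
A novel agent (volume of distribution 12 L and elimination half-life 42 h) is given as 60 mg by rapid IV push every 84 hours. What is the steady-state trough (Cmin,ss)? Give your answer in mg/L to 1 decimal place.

The dosing interval is 2 half-lives, so f = 2^(−2) = 0.25.
At steady state, R = 1/(1 − 0.25) = 4/3.
Single-dose peak C₀ = D/Vd = 60/12 = 5 mg/L.
Steady-state peak Cmax,ss = C₀·R = 5 × 4/3 ≈ 6.667 mg/L.
Steady-state trough Cmin,ss = Cmax,ss·f ≈ 6.667 × 0.25 ≈ 1.667 mg/L.

1.7 mg/L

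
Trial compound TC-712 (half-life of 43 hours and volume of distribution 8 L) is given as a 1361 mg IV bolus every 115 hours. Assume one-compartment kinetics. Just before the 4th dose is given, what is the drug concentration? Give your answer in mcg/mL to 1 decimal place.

f = (1/2)^(τ/t½) = (1/2)^(115/43) ≈ 0.1566.
C₀ = D/Vd = 1361/8 ≈ 170.125 mcg/mL.
Before the 4th dose, 3 doses have been given. Superposition: Cmin = C₀·(f + f² + … + f^3).
≈ 170.125 × (0.1566 + 0.0245 + 0.0038) ≈ 170.125 × 0.1849 ≈ 31.456 mcg/mL.

31.5 mcg/mL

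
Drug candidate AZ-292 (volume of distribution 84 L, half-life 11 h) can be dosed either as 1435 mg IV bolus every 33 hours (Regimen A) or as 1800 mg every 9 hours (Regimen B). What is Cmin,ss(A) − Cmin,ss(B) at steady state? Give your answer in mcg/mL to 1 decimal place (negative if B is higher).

Regimen A: f = (1/2)^(33/11) ≈ 0.1250; Cmin,ss = (1435/84)·f/(1−f) ≈ 2.440 mcg/mL.
Regimen B: f = (1/2)^(9/11) ≈ 0.5672; Cmin,ss = (1800/84)·f/(1−f) ≈ 28.083 mcg/mL.
Difference ≈ 2.440 − 28.083 ≈ -25.643 mcg/mL.

-25.6 mcg/mL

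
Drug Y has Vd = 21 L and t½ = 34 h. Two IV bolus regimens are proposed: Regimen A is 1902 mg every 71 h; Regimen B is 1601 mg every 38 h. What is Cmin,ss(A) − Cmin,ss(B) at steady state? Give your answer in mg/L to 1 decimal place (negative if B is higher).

-37.3 mg/L

Regimen A: f = (1/2)^(71/34) ≈ 0.2352; Cmin,ss = (1902/21)·f/(1−f) ≈ 27.854 mg/L.
Regimen B: f = (1/2)^(38/34) ≈ 0.4608; Cmin,ss = (1601/21)·f/(1−f) ≈ 65.153 mg/L.
Difference ≈ 27.854 − 65.153 ≈ -37.299 mg/L.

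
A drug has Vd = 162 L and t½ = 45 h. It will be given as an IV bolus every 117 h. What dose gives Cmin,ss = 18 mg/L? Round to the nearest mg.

14763 mg

τ/t½ = 117/45 ≈ 2.6, so f = (1/2)^(117/45) ≈ 0.164938.
Cmin,ss = (D/Vd)·f/(1−f), so D = Cmin,ss·Vd·(1−f)/f.
D = 18 × 162 × (1−f)/f ≈ 18 × 162 × 5.06288 ≈ 14763.36 mg.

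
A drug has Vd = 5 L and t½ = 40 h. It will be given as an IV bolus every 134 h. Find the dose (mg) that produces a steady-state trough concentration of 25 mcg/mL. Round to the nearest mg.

τ/t½ = 134/40 ≈ 3.35, so f = (1/2)^(134/40) ≈ 0.098073.
Cmin,ss = (D/Vd)·f/(1−f), so D = Cmin,ss·Vd·(1−f)/f.
D = 25 × 5 × (1−f)/f ≈ 25 × 5 × 9.19649 ≈ 1149.56 mg.

1150 mg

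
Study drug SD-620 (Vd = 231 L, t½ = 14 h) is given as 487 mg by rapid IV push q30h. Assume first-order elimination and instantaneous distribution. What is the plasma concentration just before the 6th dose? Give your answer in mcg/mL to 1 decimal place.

0.6 mcg/mL

f = (1/2)^(τ/t½) = (1/2)^(30/14) ≈ 0.2264.
C₀ = D/Vd = 487/231 ≈ 2.108 mcg/mL.
Before the 6th dose, 5 doses have been given. Superposition: Cmin = C₀·(f + f² + … + f^5).
≈ 2.108 × (0.2264 + 0.0513 + 0.0116 + 0.0026 + 0.0006) ≈ 2.108 × 0.2925 ≈ 0.617 mcg/mL.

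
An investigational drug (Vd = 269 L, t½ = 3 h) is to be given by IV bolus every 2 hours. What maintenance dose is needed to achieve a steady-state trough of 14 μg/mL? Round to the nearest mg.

2212 mg

τ/t½ = 2/3 ≈ 0.66667, so f = (1/2)^(2/3) ≈ 0.629961.
Cmin,ss = (D/Vd)·f/(1−f), so D = Cmin,ss·Vd·(1−f)/f.
D = 14 × 269 × (1−f)/f ≈ 14 × 269 × 0.58740 ≈ 2212.15 mg.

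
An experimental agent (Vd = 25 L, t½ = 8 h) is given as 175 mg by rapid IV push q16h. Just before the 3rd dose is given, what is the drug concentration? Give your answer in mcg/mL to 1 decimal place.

f = (1/2)^(τ/t½) = (1/2)^(16/8) ≈ 0.2500.
C₀ = D/Vd = 175/25 ≈ 7.000 mcg/mL.
Before the 3rd dose, 2 doses have been given. Superposition: Cmin = C₀·(f + f²).
≈ 7.000 × (0.2500 + 0.0625) ≈ 7.000 × 0.3125 ≈ 2.188 mcg/mL.

2.2 mcg/mL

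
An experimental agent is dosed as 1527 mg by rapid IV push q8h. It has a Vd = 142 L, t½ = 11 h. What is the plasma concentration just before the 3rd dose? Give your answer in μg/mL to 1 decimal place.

f = (1/2)^(τ/t½) = (1/2)^(8/11) ≈ 0.6040.
C₀ = D/Vd = 1527/142 ≈ 10.754 μg/mL.
Before the 3rd dose, 2 doses have been given. Superposition: Cmin = C₀·(f + f²).
≈ 10.754 × (0.6040 + 0.3648) ≈ 10.754 × 0.9688 ≈ 10.418 μg/mL.

10.4 μg/mL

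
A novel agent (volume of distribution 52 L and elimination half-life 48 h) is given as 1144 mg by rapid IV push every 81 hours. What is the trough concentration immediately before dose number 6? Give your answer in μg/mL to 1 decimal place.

f = (1/2)^(τ/t½) = (1/2)^(81/48) ≈ 0.3105.
C₀ = D/Vd = 1144/52 ≈ 22.000 μg/mL.
Before the 6th dose, 5 doses have been given. Superposition: Cmin = C₀·(f + f² + … + f^5).
≈ 22.000 × (0.3105 + 0.0964 + 0.0299 + 0.0093 + 0.0029) ≈ 22.000 × 0.4490 ≈ 9.878 μg/mL.

9.9 μg/mL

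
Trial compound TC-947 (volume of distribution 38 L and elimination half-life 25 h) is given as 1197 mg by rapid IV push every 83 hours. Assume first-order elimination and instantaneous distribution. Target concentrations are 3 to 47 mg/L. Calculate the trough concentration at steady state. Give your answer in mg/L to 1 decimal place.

Over one 83-h interval, 83/25 ≈ 3.32 half-lives elapse, leaving f ≈ 0.1001 of each dose.
At steady state, accumulation factor R = 1/(1 − e^(−kτ)) ≈ 1.1112.
Single-dose peak C₀ = D/Vd = 1197/38 ≈ 31.500 mg/L.
Cmax,ss = C₀/(1 − f) ≈ 31.500/0.8999 ≈ 35.004 mg/L.
Steady-state trough Cmin,ss = Cmax,ss·f ≈ 35.004 × 0.1001 ≈ 3.504 mg/L.
Trough 3.5 mg/L vs MEC 3 mg/L: adequate.

3.5 mg/L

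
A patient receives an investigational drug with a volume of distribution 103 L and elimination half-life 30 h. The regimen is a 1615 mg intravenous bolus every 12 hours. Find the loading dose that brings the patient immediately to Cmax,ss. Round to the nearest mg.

6670 mg

f = (1/2)^(12/30) ≈ 0.757858; accumulation ratio R = 1/(1−f) ≈ 4.12981.
Loading dose to hit Cmax,ss on first dose: D_load = D_maint·R ≈ 1615 × 4.12981 ≈ 6669.64 mg.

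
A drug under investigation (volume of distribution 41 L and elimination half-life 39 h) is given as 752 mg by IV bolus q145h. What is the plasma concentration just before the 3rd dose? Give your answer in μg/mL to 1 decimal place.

f = (1/2)^(τ/t½) = (1/2)^(145/39) ≈ 0.0760.
C₀ = D/Vd = 752/41 ≈ 18.341 μg/mL.
Before the 3rd dose, 2 doses have been given. Superposition: Cmin = C₀·(f + f²).
≈ 18.341 × (0.0760 + 0.0058) ≈ 18.341 × 0.0818 ≈ 1.500 μg/mL.

1.5 μg/mL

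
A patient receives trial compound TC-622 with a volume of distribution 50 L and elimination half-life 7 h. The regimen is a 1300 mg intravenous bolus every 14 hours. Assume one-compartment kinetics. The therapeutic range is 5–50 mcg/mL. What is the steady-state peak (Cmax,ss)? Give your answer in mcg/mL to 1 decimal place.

34.7 mcg/mL

τ = 14 h = 2 half-lives, so f = (1/2)^2 = 0.25.
Accumulation ratio R = 1/(1 − f) = 1/0.75 = 4/3.
Single-dose peak C₀ = D/Vd = 1300/50 = 26 mcg/mL.
Steady-state peak Cmax,ss = C₀·R = 26 × 4/3 ≈ 34.667 mcg/mL.
Peak 34.7 mcg/mL vs MTC 50 mcg/mL: below toxic threshold.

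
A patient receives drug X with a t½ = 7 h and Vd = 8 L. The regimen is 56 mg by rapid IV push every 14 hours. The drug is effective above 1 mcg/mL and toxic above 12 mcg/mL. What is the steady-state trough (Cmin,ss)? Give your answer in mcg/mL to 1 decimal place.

The dosing interval is 2 half-lives, so f = 2^(−2) = 0.25.
Accumulation ratio R = 1/(1 − f) = 1/0.75 = 4/3.
Single-dose peak C₀ = D/Vd = 56/8 = 7 mcg/mL.
Steady-state peak Cmax,ss = C₀·R = 7 × 4/3 ≈ 9.333 mcg/mL.
Steady-state trough Cmin,ss = Cmax,ss·f ≈ 9.333 × 0.25 ≈ 2.333 mcg/mL.
Trough 2.3 mcg/mL vs MEC 1 mcg/mL: adequate.

2.3 mcg/mL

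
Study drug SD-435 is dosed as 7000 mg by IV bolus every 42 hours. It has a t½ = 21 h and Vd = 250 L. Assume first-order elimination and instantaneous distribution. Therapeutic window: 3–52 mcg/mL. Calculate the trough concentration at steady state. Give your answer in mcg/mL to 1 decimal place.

9.3 mcg/mL

τ = 42 h = 2 half-lives, so f = (1/2)^2 = 0.25.
Accumulation ratio R = 1/(1 − f) = 1/0.75 = 4/3.
Single-dose peak C₀ = D/Vd = 7000/250 = 28 mcg/mL.
Steady-state peak Cmax,ss = C₀·R = 28 × 4/3 ≈ 37.333 mcg/mL.
Steady-state trough Cmin,ss = Cmax,ss·f ≈ 37.333 × 0.25 ≈ 9.333 mcg/mL.
Trough 9.3 mcg/mL vs MEC 3 mcg/mL: adequate.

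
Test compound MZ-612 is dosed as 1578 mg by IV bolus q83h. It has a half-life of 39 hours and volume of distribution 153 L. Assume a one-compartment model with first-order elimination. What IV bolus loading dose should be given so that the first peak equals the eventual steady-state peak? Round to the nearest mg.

2046 mg

f = (1/2)^(83/39) ≈ 0.228742; accumulation ratio R = 1/(1−f) ≈ 1.29658.
Loading dose to hit Cmax,ss on first dose: D_load = D_maint·R ≈ 1578 × 1.29658 ≈ 2046.00 mg.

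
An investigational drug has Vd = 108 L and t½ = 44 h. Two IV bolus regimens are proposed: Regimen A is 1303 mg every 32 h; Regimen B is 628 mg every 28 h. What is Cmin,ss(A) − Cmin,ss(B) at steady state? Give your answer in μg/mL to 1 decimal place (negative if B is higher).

Regimen A: f = (1/2)^(32/44) ≈ 0.6040; Cmin,ss = (1303/108)·f/(1−f) ≈ 18.402 μg/mL.
Regimen B: f = (1/2)^(28/44) ≈ 0.6433; Cmin,ss = (628/108)·f/(1−f) ≈ 10.487 μg/mL.
Difference ≈ 18.402 − 10.487 ≈ 7.915 μg/mL.

7.9 μg/mL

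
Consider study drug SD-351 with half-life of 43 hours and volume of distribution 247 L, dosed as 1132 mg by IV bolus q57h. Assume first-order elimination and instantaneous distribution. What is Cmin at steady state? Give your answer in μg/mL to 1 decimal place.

τ/t½ = 57/43 ≈ 1.3256, so fraction remaining f = (1/2)^(57/43) ≈ 0.3990.
At steady state, accumulation factor R = 1/(1 − e^(−kτ)) ≈ 1.6639.
Each bolus raises the concentration by D/Vd = 1132/247 ≈ 4.583 μg/mL.
Cmax,ss = C₀/(1 − f) ≈ 4.583/0.6010 ≈ 7.626 μg/mL.
Steady-state trough Cmin,ss = Cmax,ss·f ≈ 7.626 × 0.3990 ≈ 3.043 μg/mL.

3.0 μg/mL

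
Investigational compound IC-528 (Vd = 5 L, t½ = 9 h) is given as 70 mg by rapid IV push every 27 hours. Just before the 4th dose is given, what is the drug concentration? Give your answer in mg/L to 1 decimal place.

2.0 mg/L

f = (1/2)^(τ/t½) = (1/2)^(27/9) ≈ 0.1250.
C₀ = D/Vd = 70/5 ≈ 14.000 mg/L.
Before the 4th dose, 3 doses have been given. Superposition: Cmin = C₀·(f + f² + … + f^3).
≈ 14.000 × (0.1250 + 0.0156 + 0.0020) ≈ 14.000 × 0.1426 ≈ 1.996 mg/L.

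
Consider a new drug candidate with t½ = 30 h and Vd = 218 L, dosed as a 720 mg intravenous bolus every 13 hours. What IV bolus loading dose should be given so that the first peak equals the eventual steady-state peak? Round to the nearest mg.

2775 mg

f = (1/2)^(13/30) ≈ 0.740549; accumulation ratio R = 1/(1−f) ≈ 3.85429.
Loading dose to hit Cmax,ss on first dose: D_load = D_maint·R ≈ 720 × 3.85429 ≈ 2775.09 mg.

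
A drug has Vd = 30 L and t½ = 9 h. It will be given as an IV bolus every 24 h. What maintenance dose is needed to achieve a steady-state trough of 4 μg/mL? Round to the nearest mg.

τ/t½ = 24/9 ≈ 2.6667, so f = (1/2)^(24/9) ≈ 0.157490.
Cmin,ss = (D/Vd)·f/(1−f), so D = Cmin,ss·Vd·(1−f)/f.
D = 4 × 30 × (1−f)/f ≈ 4 × 30 × 5.34961 ≈ 641.95 mg.

642 mg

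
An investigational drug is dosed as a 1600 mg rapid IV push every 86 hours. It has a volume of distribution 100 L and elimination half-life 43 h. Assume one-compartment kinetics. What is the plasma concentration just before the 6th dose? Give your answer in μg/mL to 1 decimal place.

5.3 μg/mL

f = (1/2)^(τ/t½) = (1/2)^(86/43) ≈ 0.2500.
C₀ = D/Vd = 1600/100 ≈ 16.000 μg/mL.
Before the 6th dose, 5 doses have been given. Superposition: Cmin = C₀·(f + f² + … + f^5).
≈ 16.000 × (0.2500 + 0.0625 + 0.0156 + 0.0039 + 0.0010) ≈ 16.000 × 0.3330 ≈ 5.328 μg/mL.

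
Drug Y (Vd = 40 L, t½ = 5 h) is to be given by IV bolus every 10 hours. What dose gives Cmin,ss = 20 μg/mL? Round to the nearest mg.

2400 mg

τ/t½ = 10/5 ≈ 2, so f = (1/2)^(10/5) ≈ 0.250000.
Cmin,ss = (D/Vd)·f/(1−f), so D = Cmin,ss·Vd·(1−f)/f.
D = 20 × 40 × (1−f)/f ≈ 20 × 40 × 3.00000 ≈ 2400.00 mg.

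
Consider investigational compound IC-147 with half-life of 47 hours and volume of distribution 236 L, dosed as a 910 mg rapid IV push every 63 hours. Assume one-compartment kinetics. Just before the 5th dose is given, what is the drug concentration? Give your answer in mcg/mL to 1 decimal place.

f = (1/2)^(τ/t½) = (1/2)^(63/47) ≈ 0.3949.
C₀ = D/Vd = 910/236 ≈ 3.856 mcg/mL.
Before the 5th dose, 4 doses have been given. Superposition: Cmin = C₀·(f + f² + … + f^4).
≈ 3.856 × (0.3949 + 0.1559 + 0.0616 + 0.0243) ≈ 3.856 × 0.6367 ≈ 2.455 mcg/mL.

2.5 mcg/mL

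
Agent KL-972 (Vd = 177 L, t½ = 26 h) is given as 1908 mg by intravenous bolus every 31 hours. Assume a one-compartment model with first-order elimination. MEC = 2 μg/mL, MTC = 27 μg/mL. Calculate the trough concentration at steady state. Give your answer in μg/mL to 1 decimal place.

k = ln2/t½ = ln2/26 ≈ 0.026660 h⁻¹; fraction remaining f = e^(−kτ) = e^(−0.026660×31) ≈ 0.4376.
Accumulation ratio R = 1/(1 − f) ≈ 1/0.5624 ≈ 1.7781.
Each bolus raises the concentration by D/Vd = 1908/177 ≈ 10.780 μg/mL.
Steady-state peak Cmax,ss = C₀·R ≈ 10.780 × 1.7781 ≈ 19.168 μg/mL.
Steady-state trough Cmin,ss = Cmax,ss·f ≈ 19.168 × 0.4376 ≈ 8.388 μg/mL.
Trough 8.4 μg/mL vs MEC 2 μg/mL: adequate.

8.4 μg/mL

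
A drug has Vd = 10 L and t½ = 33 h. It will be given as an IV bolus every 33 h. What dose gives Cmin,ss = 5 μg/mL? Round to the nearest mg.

50 mg

τ/t½ = 33/33 ≈ 1, so f = (1/2)^(33/33) ≈ 0.500000.
Cmin,ss = (D/Vd)·f/(1−f), so D = Cmin,ss·Vd·(1−f)/f.
D = 5 × 10 × (1−f)/f ≈ 5 × 10 × 1.00000 ≈ 50.00 mg.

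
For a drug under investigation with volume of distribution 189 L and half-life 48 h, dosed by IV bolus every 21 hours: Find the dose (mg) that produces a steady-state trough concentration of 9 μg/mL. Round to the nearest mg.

τ/t½ = 21/48 ≈ 0.4375, so f = (1/2)^(21/48) ≈ 0.738413.
Cmin,ss = (D/Vd)·f/(1−f), so D = Cmin,ss·Vd·(1−f)/f.
D = 9 × 189 × (1−f)/f ≈ 9 × 189 × 0.35426 ≈ 602.60 mg.

603 mg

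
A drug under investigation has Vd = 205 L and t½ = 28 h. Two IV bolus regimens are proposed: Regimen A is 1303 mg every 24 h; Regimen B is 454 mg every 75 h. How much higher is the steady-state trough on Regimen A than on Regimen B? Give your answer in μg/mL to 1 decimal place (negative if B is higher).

7.4 μg/mL

Regimen A: f = (1/2)^(24/28) ≈ 0.5520; Cmin,ss = (1303/205)·f/(1−f) ≈ 7.832 μg/mL.
Regimen B: f = (1/2)^(75/28) ≈ 0.1562; Cmin,ss = (454/205)·f/(1−f) ≈ 0.410 μg/mL.
Difference ≈ 7.832 − 0.410 ≈ 7.422 μg/mL.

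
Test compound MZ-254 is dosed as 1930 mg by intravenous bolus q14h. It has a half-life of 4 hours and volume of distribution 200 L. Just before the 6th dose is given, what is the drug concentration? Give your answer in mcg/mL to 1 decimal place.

f = (1/2)^(τ/t½) = (1/2)^(14/4) ≈ 0.0884.
C₀ = D/Vd = 1930/200 ≈ 9.650 mcg/mL.
Before the 6th dose, 5 doses have been given. Superposition: Cmin = C₀·(f + f² + … + f^5).
≈ 9.650 × (0.0884 + 0.0078 + 0.0007 + 0.0001 + 0.0000) ≈ 9.650 × 0.0970 ≈ 0.936 mcg/mL.

0.9 mcg/mL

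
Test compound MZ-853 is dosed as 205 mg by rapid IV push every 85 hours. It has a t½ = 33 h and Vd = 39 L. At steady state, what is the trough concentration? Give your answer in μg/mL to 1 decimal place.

1.1 μg/mL

Over one 85-h interval, 85/33 ≈ 2.5758 half-lives elapse, leaving f ≈ 0.1677 of each dose.
Each bolus raises the concentration by D/Vd = 205/39 ≈ 5.256 μg/mL.
Steady-state trough Cmin,ss = C₀·f/(1−f) ≈ 5.256 × 0.1677/0.8323 ≈ 1.059 μg/mL.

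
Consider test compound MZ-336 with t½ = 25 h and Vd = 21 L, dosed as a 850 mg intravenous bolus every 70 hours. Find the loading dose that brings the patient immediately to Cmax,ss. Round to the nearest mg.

993 mg

f = (1/2)^(70/25) ≈ 0.143587; accumulation ratio R = 1/(1−f) ≈ 1.16766.
Loading dose to hit Cmax,ss on first dose: D_load = D_maint·R ≈ 850 × 1.16766 ≈ 992.51 mg.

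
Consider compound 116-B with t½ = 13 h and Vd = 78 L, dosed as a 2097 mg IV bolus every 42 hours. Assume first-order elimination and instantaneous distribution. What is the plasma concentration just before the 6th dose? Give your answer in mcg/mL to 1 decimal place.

3.2 mcg/mL

f = (1/2)^(τ/t½) = (1/2)^(42/13) ≈ 0.1065.
C₀ = D/Vd = 2097/78 ≈ 26.885 mcg/mL.
Before the 6th dose, 5 doses have been given. Superposition: Cmin = C₀·(f + f² + … + f^5).
≈ 26.885 × (0.1065 + 0.0113 + 0.0012 + 0.0001 + 0.0000) ≈ 26.885 × 0.1191 ≈ 3.202 mcg/mL.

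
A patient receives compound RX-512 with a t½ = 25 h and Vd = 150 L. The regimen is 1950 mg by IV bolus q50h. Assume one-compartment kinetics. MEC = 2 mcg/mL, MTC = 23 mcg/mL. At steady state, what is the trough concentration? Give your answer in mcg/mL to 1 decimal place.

4.3 mcg/mL

The dosing interval is 2 half-lives, so f = 2^(−2) = 0.25.
At steady state, R = 1/(1 − 0.25) = 4/3.
Single-dose peak C₀ = D/Vd = 1950/150 = 13 mcg/mL.
Steady-state peak Cmax,ss = C₀·R = 13 × 4/3 ≈ 17.333 mcg/mL.
Steady-state trough Cmin,ss = Cmax,ss·f ≈ 17.333 × 0.25 ≈ 4.333 mcg/mL.
Trough 4.3 mcg/mL vs MEC 2 mcg/mL: adequate.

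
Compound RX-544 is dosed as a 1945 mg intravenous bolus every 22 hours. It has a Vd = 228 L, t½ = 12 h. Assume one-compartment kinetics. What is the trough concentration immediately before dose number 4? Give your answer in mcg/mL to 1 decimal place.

f = (1/2)^(τ/t½) = (1/2)^(22/12) ≈ 0.2806.
C₀ = D/Vd = 1945/228 ≈ 8.531 mcg/mL.
Before the 4th dose, 3 doses have been given. Superposition: Cmin = C₀·(f + f² + … + f^3).
≈ 8.531 × (0.2806 + 0.0787 + 0.0221) ≈ 8.531 × 0.3814 ≈ 3.254 mcg/mL.

3.3 mcg/mL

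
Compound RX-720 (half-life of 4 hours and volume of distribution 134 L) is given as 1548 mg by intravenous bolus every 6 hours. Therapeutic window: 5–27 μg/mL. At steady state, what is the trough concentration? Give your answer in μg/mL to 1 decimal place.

6.3 μg/mL

Over one 6-h interval, 6/4 ≈ 1.5 half-lives elapse, leaving f ≈ 0.3536 of each dose.
Accumulation ratio R = 1/(1 − f) ≈ 1/0.6464 ≈ 1.5470.
Single-dose peak C₀ = D/Vd = 1548/134 ≈ 11.552 μg/mL.
Steady-state peak Cmax,ss = C₀·R ≈ 11.552 × 1.5470 ≈ 17.871 μg/mL.
One interval later, Cmin,ss = Cmax,ss·e^(−kτ) ≈ 17.871 × 0.3536 ≈ 6.319 μg/mL.
Trough 6.3 μg/mL vs MEC 5 μg/mL: adequate.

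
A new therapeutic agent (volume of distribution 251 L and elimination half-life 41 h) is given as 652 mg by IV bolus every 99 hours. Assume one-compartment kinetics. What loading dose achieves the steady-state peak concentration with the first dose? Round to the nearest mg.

803 mg

f = (1/2)^(99/41) ≈ 0.187552; accumulation ratio R = 1/(1−f) ≈ 1.23085.
Loading dose to hit Cmax,ss on first dose: D_load = D_maint·R ≈ 652 × 1.23085 ≈ 802.51 mg.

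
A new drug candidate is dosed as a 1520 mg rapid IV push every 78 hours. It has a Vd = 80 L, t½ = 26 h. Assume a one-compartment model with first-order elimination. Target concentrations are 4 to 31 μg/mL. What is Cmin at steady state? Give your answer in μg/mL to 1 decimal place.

The dosing interval is 3 half-lives, so f = 2^(−3) = 0.125.
Accumulation ratio R = 1/(1 − f) = 1/0.875 = 8/7.
Single-dose peak C₀ = D/Vd = 1520/80 = 19 μg/mL.
Steady-state peak Cmax,ss = C₀·R = 19 × 8/7 ≈ 21.714 μg/mL.
Steady-state trough Cmin,ss = Cmax,ss·f ≈ 21.714 × 0.125 ≈ 2.714 μg/mL.
Trough 2.7 μg/mL vs MEC 4 μg/mL: subtherapeutic.

2.7 μg/mL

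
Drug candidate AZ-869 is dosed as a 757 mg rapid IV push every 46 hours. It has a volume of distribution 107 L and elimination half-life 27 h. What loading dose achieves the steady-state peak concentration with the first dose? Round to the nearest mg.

f = (1/2)^(46/27) ≈ 0.306997; accumulation ratio R = 1/(1−f) ≈ 1.44300.
Loading dose to hit Cmax,ss on first dose: D_load = D_maint·R ≈ 757 × 1.44300 ≈ 1092.35 mg.

1092 mg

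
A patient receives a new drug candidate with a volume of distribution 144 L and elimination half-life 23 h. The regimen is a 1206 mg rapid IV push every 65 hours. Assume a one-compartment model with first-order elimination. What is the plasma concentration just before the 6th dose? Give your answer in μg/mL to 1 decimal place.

1.4 μg/mL

f = (1/2)^(τ/t½) = (1/2)^(65/23) ≈ 0.1410.
C₀ = D/Vd = 1206/144 ≈ 8.375 μg/mL.
Before the 6th dose, 5 doses have been given. Superposition: Cmin = C₀·(f + f² + … + f^5).
≈ 8.375 × (0.1410 + 0.0199 + 0.0028 + 0.0004 + 0.0001) ≈ 8.375 × 0.1642 ≈ 1.375 μg/mL.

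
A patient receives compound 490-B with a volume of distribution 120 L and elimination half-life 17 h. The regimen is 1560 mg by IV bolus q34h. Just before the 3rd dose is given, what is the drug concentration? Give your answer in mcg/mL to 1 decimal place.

f = (1/2)^(τ/t½) = (1/2)^(34/17) ≈ 0.2500.
C₀ = D/Vd = 1560/120 ≈ 13.000 mcg/mL.
Before the 3rd dose, 2 doses have been given. Superposition: Cmin = C₀·(f + f²).
≈ 13.000 × (0.2500 + 0.0625) ≈ 13.000 × 0.3125 ≈ 4.062 mcg/mL.

4.1 mcg/mL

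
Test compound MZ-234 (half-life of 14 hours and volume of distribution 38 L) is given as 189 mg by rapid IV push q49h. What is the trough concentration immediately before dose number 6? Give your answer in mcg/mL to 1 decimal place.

f = (1/2)^(τ/t½) = (1/2)^(49/14) ≈ 0.0884.
C₀ = D/Vd = 189/38 ≈ 4.974 mcg/mL.
Before the 6th dose, 5 doses have been given. Superposition: Cmin = C₀·(f + f² + … + f^5).
≈ 4.974 × (0.0884 + 0.0078 + 0.0007 + 0.0001 + 0.0000) ≈ 4.974 × 0.0970 ≈ 0.482 mcg/mL.

0.5 mcg/mL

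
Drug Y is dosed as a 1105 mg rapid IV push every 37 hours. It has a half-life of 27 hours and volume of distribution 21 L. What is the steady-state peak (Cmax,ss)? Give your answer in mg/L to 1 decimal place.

85.8 mg/L

k = ln2/t½ = ln2/27 ≈ 0.025672 h⁻¹; fraction remaining f = e^(−kτ) = e^(−0.025672×37) ≈ 0.3868.
Accumulation ratio R = 1/(1 − f) ≈ 1/0.6132 ≈ 1.6308.
Each bolus raises the concentration by D/Vd = 1105/21 ≈ 52.619 mg/L.
Cmax,ss = C₀/(1 − f) ≈ 52.619/0.6132 ≈ 85.811 mg/L.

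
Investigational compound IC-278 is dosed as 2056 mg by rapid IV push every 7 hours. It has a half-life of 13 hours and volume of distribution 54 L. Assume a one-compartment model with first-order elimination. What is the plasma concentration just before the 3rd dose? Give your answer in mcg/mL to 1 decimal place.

44.3 mcg/mL

f = (1/2)^(τ/t½) = (1/2)^(7/13) ≈ 0.6885.
C₀ = D/Vd = 2056/54 ≈ 38.074 mcg/mL.
Before the 3rd dose, 2 doses have been given. Superposition: Cmin = C₀·(f + f²).
≈ 38.074 × (0.6885 + 0.4740) ≈ 38.074 × 1.1625 ≈ 44.261 mcg/mL.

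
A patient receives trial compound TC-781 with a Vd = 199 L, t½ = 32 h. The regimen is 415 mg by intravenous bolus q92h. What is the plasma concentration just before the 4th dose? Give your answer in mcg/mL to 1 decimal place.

f = (1/2)^(τ/t½) = (1/2)^(92/32) ≈ 0.1363.
C₀ = D/Vd = 415/199 ≈ 2.085 mcg/mL.
Before the 4th dose, 3 doses have been given. Superposition: Cmin = C₀·(f + f² + … + f^3).
≈ 2.085 × (0.1363 + 0.0186 + 0.0025) ≈ 2.085 × 0.1574 ≈ 0.328 mcg/mL.

0.3 mcg/mL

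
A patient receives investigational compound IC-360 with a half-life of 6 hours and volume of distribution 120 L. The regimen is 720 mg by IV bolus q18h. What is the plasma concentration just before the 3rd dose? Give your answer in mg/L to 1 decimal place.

f = (1/2)^(τ/t½) = (1/2)^(18/6) ≈ 0.1250.
C₀ = D/Vd = 720/120 ≈ 6.000 mg/L.
Before the 3rd dose, 2 doses have been given. Superposition: Cmin = C₀·(f + f²).
≈ 6.000 × (0.1250 + 0.0156) ≈ 6.000 × 0.1406 ≈ 0.844 mg/L.

0.8 mg/L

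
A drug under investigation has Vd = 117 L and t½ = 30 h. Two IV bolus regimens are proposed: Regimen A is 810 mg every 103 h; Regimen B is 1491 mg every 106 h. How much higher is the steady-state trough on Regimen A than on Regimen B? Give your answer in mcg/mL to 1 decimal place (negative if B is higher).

Regimen A: f = (1/2)^(103/30) ≈ 0.0926; Cmin,ss = (810/117)·f/(1−f) ≈ 0.706 mcg/mL.
Regimen B: f = (1/2)^(106/30) ≈ 0.0864; Cmin,ss = (1491/117)·f/(1−f) ≈ 1.205 mcg/mL.
Difference ≈ 0.706 − 1.205 ≈ -0.499 mcg/mL.

-0.5 mcg/mL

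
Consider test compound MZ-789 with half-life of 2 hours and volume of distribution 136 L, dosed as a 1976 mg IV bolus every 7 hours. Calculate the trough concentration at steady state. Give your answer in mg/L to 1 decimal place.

Over one 7-h interval, 7/2 ≈ 3.5 half-lives elapse, leaving f ≈ 0.0884 of each dose.
Each bolus raises the concentration by D/Vd = 1976/136 ≈ 14.529 mg/L.
Steady-state trough Cmin,ss = C₀·f/(1−f) ≈ 14.529 × 0.0884/0.9116 ≈ 1.409 mg/L.

1.4 mg/L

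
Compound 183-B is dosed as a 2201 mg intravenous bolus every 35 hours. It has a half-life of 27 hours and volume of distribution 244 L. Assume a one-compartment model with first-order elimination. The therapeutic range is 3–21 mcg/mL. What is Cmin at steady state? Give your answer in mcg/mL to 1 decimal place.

6.2 mcg/mL

Over one 35-h interval, 35/27 ≈ 1.2963 half-lives elapse, leaving f ≈ 0.4072 of each dose.
Each bolus raises the concentration by D/Vd = 2201/244 ≈ 9.020 mcg/mL.
Steady-state trough Cmin,ss = C₀·f/(1−f) ≈ 9.020 × 0.4072/0.5928 ≈ 6.196 mcg/mL.
Trough 6.2 mcg/mL vs MEC 3 mcg/mL: adequate.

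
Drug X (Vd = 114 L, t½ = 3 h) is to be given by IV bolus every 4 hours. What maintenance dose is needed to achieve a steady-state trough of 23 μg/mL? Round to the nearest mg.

τ/t½ = 4/3 ≈ 1.3333, so f = (1/2)^(4/3) ≈ 0.396850.
Cmin,ss = (D/Vd)·f/(1−f), so D = Cmin,ss·Vd·(1−f)/f.
D = 23 × 114 × (1−f)/f ≈ 23 × 114 × 1.51984 ≈ 3985.02 mg.

3985 mg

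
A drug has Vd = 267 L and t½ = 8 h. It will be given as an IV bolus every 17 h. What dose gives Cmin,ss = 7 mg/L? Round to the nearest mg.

6284 mg

τ/t½ = 17/8 ≈ 2.125, so f = (1/2)^(17/8) ≈ 0.229251.
Cmin,ss = (D/Vd)·f/(1−f), so D = Cmin,ss·Vd·(1−f)/f.
D = 7 × 267 × (1−f)/f ≈ 7 × 267 × 3.36203 ≈ 6283.63 mg.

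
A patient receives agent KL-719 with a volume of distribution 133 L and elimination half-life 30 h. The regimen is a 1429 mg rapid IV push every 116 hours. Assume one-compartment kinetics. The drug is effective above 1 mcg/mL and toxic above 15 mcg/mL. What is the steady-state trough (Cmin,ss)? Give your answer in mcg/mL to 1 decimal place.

0.8 mcg/mL

k = ln2/t½ = ln2/30 ≈ 0.023105 h⁻¹; fraction remaining f = e^(−kτ) = e^(−0.023105×116) ≈ 0.0686.
At steady state, accumulation factor R = 1/(1 − e^(−kτ)) ≈ 1.0737.
Single-dose peak C₀ = D/Vd = 1429/133 ≈ 10.744 mcg/mL.
Steady-state peak Cmax,ss = C₀·R ≈ 10.744 × 1.0737 ≈ 11.536 mcg/mL.
Steady-state trough Cmin,ss = Cmax,ss·f ≈ 11.536 × 0.0686 ≈ 0.791 mcg/mL.
Trough 0.8 mcg/mL vs MEC 1 mcg/mL: subtherapeutic.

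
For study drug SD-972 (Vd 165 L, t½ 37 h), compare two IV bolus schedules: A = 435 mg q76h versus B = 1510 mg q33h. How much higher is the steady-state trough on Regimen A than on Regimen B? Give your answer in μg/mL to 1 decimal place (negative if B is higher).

Regimen A: f = (1/2)^(76/37) ≈ 0.2408; Cmin,ss = (435/165)·f/(1−f) ≈ 0.836 μg/mL.
Regimen B: f = (1/2)^(33/37) ≈ 0.5389; Cmin,ss = (1510/165)·f/(1−f) ≈ 10.696 μg/mL.
Difference ≈ 0.836 − 10.696 ≈ -9.860 μg/mL.

-9.9 μg/mL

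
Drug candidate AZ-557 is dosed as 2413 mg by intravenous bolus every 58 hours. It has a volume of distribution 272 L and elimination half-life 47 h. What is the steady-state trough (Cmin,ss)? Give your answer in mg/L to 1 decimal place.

Over one 58-h interval, 58/47 ≈ 1.234 half-lives elapse, leaving f ≈ 0.4251 of each dose.
Each bolus raises the concentration by D/Vd = 2413/272 ≈ 8.871 mg/L.
Steady-state trough Cmin,ss = C₀·f/(1−f) ≈ 8.871 × 0.4251/0.5749 ≈ 6.560 mg/L.

6.6 mg/L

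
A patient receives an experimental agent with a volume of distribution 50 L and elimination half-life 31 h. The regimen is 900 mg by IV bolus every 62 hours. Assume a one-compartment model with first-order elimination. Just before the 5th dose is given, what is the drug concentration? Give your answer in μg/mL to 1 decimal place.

6.0 μg/mL

f = (1/2)^(τ/t½) = (1/2)^(62/31) ≈ 0.2500.
C₀ = D/Vd = 900/50 ≈ 18.000 μg/mL.
Before the 5th dose, 4 doses have been given. Superposition: Cmin = C₀·(f + f² + … + f^4).
≈ 18.000 × (0.2500 + 0.0625 + 0.0156 + 0.0039) ≈ 18.000 × 0.3320 ≈ 5.976 μg/mL.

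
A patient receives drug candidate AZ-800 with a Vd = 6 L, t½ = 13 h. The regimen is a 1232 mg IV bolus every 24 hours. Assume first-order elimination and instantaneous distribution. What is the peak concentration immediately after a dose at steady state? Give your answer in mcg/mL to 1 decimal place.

284.4 mcg/mL

k = ln2/t½ = ln2/13 ≈ 0.053319 h⁻¹; fraction remaining f = e^(−kτ) = e^(−0.053319×24) ≈ 0.2781.
Accumulation ratio R = 1/(1 − f) ≈ 1/0.7219 ≈ 1.3852.
Each bolus raises the concentration by D/Vd = 1232/6 ≈ 205.333 mcg/mL.
Steady-state peak Cmax,ss = C₀·R ≈ 205.333 × 1.3852 ≈ 284.427 mcg/mL.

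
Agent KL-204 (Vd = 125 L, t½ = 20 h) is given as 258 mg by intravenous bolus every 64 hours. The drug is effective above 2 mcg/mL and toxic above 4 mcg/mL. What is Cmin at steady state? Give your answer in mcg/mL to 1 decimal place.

Over one 64-h interval, 64/20 ≈ 3.2 half-lives elapse, leaving f ≈ 0.1088 of each dose.
Accumulation ratio R = 1/(1 − f) ≈ 1/0.8912 ≈ 1.1221.
Single-dose peak C₀ = D/Vd = 258/125 ≈ 2.064 mcg/mL.
Cmax,ss = C₀/(1 − f) ≈ 2.064/0.8912 ≈ 2.316 mcg/mL.
One interval later, Cmin,ss = Cmax,ss·e^(−kτ) ≈ 2.316 × 0.1088 ≈ 0.252 mcg/mL.
Trough 0.3 mcg/mL vs MEC 2 mcg/mL: subtherapeutic.

0.3 mcg/mL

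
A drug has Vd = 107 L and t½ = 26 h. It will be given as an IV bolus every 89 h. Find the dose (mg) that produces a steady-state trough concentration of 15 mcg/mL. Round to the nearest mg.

τ/t½ = 89/26 ≈ 3.4231, so f = (1/2)^(89/26) ≈ 0.093229.
Cmin,ss = (D/Vd)·f/(1−f), so D = Cmin,ss·Vd·(1−f)/f.
D = 15 × 107 × (1−f)/f ≈ 15 × 107 × 9.72628 ≈ 15610.68 mg.

15611 mg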